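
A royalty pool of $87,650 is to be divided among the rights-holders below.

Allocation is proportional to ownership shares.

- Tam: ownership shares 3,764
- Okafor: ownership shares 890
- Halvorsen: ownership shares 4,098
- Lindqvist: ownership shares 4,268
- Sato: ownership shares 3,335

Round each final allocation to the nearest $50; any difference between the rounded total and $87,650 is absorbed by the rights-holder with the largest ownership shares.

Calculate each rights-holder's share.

Sum of ownership shares: 3,764 + 890 + 4,098 + 4,268 + 3,335 = 16,355.
Pro-rata amounts: Tam 20,172.09; Okafor 4,769.70; Halvorsen 21,962.07; Lindqvist 22,873.14; Sato 17,872.99.
Rounded to nearest $50: Tam $20,150; Okafor $4,750; Halvorsen $21,950; Lindqvist $22,850; Sato $17,850. Sum = $87,550.
Difference $87,650 − $87,550 = +$100 applied to largest ownership shares (Lindqvist): Lindqvist becomes $22,950.

Tam: $20,150; Okafor: $4,750; Halvorsen: $21,950; Lindqvist: $22,950; Sato: $17,850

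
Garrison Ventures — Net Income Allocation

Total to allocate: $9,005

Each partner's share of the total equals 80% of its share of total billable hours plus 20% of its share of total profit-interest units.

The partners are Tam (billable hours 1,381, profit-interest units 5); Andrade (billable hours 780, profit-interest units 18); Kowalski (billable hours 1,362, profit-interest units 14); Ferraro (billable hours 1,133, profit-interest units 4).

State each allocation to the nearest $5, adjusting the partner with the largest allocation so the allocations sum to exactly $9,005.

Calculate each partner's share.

Totals — billable hours 4,656, profit-interest units 41.
Combined weights (80% billable hours + 20% profit-interest units): Tam 0.2617; Andrade 0.2218; Kowalski 0.3023; Ferraro 0.2142.
Pro-rata amounts: Tam 2,356.39; Andrade 1,997.54; Kowalski 2,722.33; Ferraro 1,928.74.
After rounding ($5): Tam $2,355; Andrade $2,000; Kowalski $2,720; Ferraro $1,930. Sum = $9,005.
Sum already equals the total — no adjustment.

Tam: $2,355 · Andrade: $2,000 · Kowalski: $2,720 · Ferraro: $1,930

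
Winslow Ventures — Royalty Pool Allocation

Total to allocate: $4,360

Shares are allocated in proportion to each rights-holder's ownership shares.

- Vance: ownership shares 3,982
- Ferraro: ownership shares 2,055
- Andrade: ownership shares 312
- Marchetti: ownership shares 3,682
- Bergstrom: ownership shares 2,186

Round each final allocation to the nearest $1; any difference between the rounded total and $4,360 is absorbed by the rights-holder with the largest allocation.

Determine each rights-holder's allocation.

Vance: $1,422 | Ferraro: $733 | Andrade: $111 | Marchetti: $1,314 | Bergstrom: $780

Combined ownership shares = 12,217.
Unrounded shares: Vance 3,982/12,217 × $4,360 = 1,421.10; Ferraro 2,055/12,217 × $4,360 = 733.39; Andrade 312/12,217 × $4,360 = 111.35; Marchetti 3,682/12,217 × $4,360 = 1,314.03; Bergstrom 2,186/12,217 × $4,360 = 780.14.
Rounded to nearest $1: Vance $1,421; Ferraro $733; Andrade $111; Marchetti $1,314; Bergstrom $780. Sum = $4,359.
Difference $4,360 − $4,359 = +$1 applied to largest allocation (Vance): Vance becomes $1,422.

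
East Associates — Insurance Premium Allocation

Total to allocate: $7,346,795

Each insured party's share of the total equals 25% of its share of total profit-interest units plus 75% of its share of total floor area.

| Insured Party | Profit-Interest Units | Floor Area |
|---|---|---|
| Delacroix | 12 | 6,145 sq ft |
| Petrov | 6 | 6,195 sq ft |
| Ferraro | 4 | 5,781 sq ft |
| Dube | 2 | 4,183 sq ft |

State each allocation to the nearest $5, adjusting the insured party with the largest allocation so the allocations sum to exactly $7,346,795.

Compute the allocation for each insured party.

Totals — profit-interest units 24, floor area 22,304.
Combined weights (25% profit-interest units + 75% floor area): Delacroix 0.3316; Petrov 0.2708; Ferraro 0.2361; Dube 0.1615.
Proportional shares: Delacroix 2,436,442.16; Petrov 1,989,619.73; Ferraro 1,734,284.79; Dube 1,186,448.32.
After rounding ($5): Delacroix $2,436,440; Petrov $1,989,620; Ferraro $1,734,285; Dube $1,186,450. Sum = $7,346,795.
No rounding difference to absorb.

Delacroix: $2,436,440 | Petrov: $1,989,620 | Ferraro: $1,734,285 | Dube: $1,186,450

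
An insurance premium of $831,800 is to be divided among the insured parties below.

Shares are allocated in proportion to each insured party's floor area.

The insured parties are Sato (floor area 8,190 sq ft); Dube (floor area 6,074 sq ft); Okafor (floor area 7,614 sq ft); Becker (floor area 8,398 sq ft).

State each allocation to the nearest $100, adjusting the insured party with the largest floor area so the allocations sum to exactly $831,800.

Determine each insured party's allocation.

Sato: $225,000; Dube: $166,900; Okafor: $209,200; Becker: $230,700

Total floor area = 8,190 + 6,074 + 7,614 + 8,398 = 30,276.
Unrounded shares: Sato 225,011.30; Dube 166,876.51; Okafor 209,186.33; Becker 230,725.87.
At nearest $100: Sato $225,000; Dube $166,900; Okafor $209,200; Becker $230,700. Sum = $831,800.
Rounded total matches; no reconciliation needed.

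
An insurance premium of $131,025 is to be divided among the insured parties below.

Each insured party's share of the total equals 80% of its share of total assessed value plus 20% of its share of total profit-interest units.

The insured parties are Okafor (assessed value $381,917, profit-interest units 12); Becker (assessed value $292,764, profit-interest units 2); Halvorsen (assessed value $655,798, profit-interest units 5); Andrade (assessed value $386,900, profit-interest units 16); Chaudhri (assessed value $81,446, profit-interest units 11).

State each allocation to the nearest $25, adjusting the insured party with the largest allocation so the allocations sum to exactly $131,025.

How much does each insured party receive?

Okafor: $29,100 | Becker: $18,200 | Halvorsen: $41,075 | Andrade: $31,650 | Chaudhri: $11,000

Assessed value total 1,798,825; profit-interest units total 46.
Blended shares (80% assessed value + 20% profit-interest units): Okafor 0.2220; Becker 0.1389; Halvorsen 0.3134; Andrade 0.2416; Chaudhri 0.0840.
Pro-rata amounts: Okafor 29,090.91; Becker 18,199.11; Halvorsen 41,062.62; Andrade 31,659.98; Chaudhri 11,012.38.
At nearest $25: Okafor $29,100; Becker $18,200; Halvorsen $41,075; Andrade $31,650; Chaudhri $11,000. Sum = $131,025.
No rounding difference to absorb.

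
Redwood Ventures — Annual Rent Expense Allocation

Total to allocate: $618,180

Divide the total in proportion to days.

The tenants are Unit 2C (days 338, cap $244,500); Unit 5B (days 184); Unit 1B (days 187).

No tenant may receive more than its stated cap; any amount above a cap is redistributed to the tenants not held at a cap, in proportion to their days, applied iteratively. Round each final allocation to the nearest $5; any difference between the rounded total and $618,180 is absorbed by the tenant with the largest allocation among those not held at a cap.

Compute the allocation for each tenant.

Days total: 709.
Proportional shares (ignoring caps): Unit 2C 294,703.58; Unit 5B 160,430.35; Unit 1B 163,046.06.
Held at cap: Unit 2C ($244,500); remaining pool $373,680 reallocated over remaining days 371.
Remaining shares: Unit 5B 185,329.16 → $185,330; Unit 1B 188,350.84 → $188,350.

Unit 2C: $244,500 · Unit 5B: $185,330 · Unit 1B: $188,350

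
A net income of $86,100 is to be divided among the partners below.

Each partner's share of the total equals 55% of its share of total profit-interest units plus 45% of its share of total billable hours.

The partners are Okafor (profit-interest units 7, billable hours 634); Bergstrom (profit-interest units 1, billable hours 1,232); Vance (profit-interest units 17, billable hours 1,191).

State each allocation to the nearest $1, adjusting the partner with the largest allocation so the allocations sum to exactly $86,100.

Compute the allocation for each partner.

Okafor: $21,295 · Bergstrom: $17,509 · Vance: $47,296

Totals — profit-interest units 25, billable hours 3,057.
Composite weights (55% profit-interest units + 45% billable hours): Okafor 0.2473; Bergstrom 0.2034; Vance 0.5493.
Raw shares: Okafor 21,294.84; Bergstrom 17,508.80; Vance 47,296.36.
After rounding ($1): Okafor $21,295; Bergstrom $17,509; Vance $47,296. Sum = $86,100.
Rounded total matches; no reconciliation needed.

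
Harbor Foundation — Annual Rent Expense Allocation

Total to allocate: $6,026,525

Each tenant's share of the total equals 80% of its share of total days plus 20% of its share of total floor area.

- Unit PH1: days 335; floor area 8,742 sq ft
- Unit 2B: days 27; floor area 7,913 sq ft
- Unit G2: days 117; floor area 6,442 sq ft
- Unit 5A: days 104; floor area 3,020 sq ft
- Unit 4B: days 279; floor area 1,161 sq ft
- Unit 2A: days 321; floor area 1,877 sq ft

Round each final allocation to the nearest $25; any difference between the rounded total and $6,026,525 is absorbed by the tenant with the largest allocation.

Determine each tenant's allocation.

Unit PH1: $1,726,650; Unit 2B: $437,175; Unit G2: $743,150; Unit 5A: $548,700; Unit 4B: $1,185,050; Unit 2A: $1,385,800

Totals — days 1,183, floor area 29,155.
Composite weights (80% days + 20% floor area): Unit PH1 0.2865; Unit 2B 0.0725; Unit G2 0.1233; Unit 5A 0.0910; Unit 4B 0.1966; Unit 2A 0.2300.
Pro-rata amounts: Unit PH1 1,726,670.64; Unit 2B 437,169.84; Unit G2 743,144.48; Unit 5A 548,694.18; Unit 4B 1,185,038.97; Unit 2A 1,385,806.90.
After rounding ($25): Unit PH1 $1,726,675; Unit 2B $437,175; Unit G2 $743,150; Unit 5A $548,700; Unit 4B $1,185,050; Unit 2A $1,385,800. Sum = $6,026,550.
Difference $6,026,525 − $6,026,550 = −$25 applied to largest allocation (Unit PH1): Unit PH1 becomes $1,726,650.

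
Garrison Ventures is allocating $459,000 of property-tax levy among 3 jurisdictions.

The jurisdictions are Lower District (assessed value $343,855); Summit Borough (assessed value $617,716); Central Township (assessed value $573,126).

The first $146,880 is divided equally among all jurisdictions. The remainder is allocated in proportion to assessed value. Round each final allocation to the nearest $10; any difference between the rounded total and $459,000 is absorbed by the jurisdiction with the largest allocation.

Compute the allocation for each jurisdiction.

$146,880 shared equally gives $48,960 per jurisdiction.
Remainder $312,120 by assessed value (total 1,534,697): Lower District 69,931.73 → $69,930; Summit Borough 125,628.39 → $125,630; Central Township 116,559.87 → $116,560.
Totals: Lower District $48,960 + $69,930 = $118,890; Summit Borough $48,960 + $125,630 = $174,590; Central Township $48,960 + $116,560 = $165,520.

Lower District: $118,890; Summit Borough: $174,590; Central Township: $165,520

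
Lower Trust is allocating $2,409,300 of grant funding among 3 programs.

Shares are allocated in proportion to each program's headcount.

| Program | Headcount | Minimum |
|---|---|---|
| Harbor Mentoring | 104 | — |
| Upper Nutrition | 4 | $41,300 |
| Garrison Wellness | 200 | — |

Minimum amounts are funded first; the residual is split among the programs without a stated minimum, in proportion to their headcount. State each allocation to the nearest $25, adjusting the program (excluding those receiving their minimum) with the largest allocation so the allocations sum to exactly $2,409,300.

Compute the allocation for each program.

Guaranteed amounts: Upper Nutrition $41,300. Remaining pool $2,368,000.
Remaining pool split over remaining headcount 304: Harbor Mentoring 810,105.26 → $810,100; Garrison Wellness 1,557,894.74 → $1,557,900.

Harbor Mentoring: $810,100; Upper Nutrition: $41,300; Garrison Wellness: $1,557,900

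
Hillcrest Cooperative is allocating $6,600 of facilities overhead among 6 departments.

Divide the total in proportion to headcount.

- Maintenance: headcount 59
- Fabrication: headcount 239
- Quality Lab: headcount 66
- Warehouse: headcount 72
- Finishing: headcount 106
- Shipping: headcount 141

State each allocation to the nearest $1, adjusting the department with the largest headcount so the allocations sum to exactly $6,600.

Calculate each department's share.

Headcount total: 683.
Unrounded shares: Maintenance 59/683 × $6,600 = 570.13; Fabrication 239/683 × $6,600 = 2,309.52; Quality Lab 66/683 × $6,600 = 637.77; Warehouse 72/683 × $6,600 = 695.75; Finishing 106/683 × $6,600 = 1,024.30; Shipping 141/683 × $6,600 = 1,362.52.
At nearest $1: Maintenance $570; Fabrication $2,310; Quality Lab $638; Warehouse $696; Finishing $1,024; Shipping $1,363. Sum = $6,601.
Difference $6,600 − $6,601 = −$1 applied to largest headcount (Fabrication): Fabrication becomes $2,309.

Maintenance: $570 · Fabrication: $2,309 · Quality Lab: $638 · Warehouse: $696 · Finishing: $1,024 · Shipping: $1,363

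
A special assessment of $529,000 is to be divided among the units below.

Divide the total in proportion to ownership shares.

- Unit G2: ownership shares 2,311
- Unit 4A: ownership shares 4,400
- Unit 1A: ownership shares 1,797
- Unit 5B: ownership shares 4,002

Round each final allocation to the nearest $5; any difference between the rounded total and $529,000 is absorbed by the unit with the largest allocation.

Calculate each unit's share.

Total ownership shares = 12,510.
Proportional shares: Unit G2 2,311/12,510 × $529,000 = 97,723.34; Unit 4A 4,400/12,510 × $529,000 = 186,059.15; Unit 1A 1,797/12,510 × $529,000 = 75,988.25; Unit 5B 4,002/12,510 × $529,000 = 169,229.26.
After rounding ($5): Unit G2 $97,725; Unit 4A $186,060; Unit 1A $75,990; Unit 5B $169,230. Sum = $529,005.
Difference $529,000 − $529,005 = −$5 applied to largest allocation (Unit 4A): Unit 4A becomes $186,055.

Unit G2: $97,725; Unit 4A: $186,055; Unit 1A: $75,990; Unit 5B: $169,230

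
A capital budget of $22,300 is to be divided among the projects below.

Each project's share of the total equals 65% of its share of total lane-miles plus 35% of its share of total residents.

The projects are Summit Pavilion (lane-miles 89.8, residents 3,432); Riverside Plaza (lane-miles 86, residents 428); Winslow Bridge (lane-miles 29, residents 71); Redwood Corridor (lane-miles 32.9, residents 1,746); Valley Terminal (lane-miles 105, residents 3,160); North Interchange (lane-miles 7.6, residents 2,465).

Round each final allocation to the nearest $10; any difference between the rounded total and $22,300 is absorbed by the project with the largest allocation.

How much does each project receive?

Summit Pavilion: $6,090 · Riverside Plaza: $3,850 · Winslow Bridge: $1,250 · Redwood Corridor: $2,570 · Valley Terminal: $6,520 · North Interchange: $2,020

Lane-miles total 350.3; residents total 11,302.
Composite weights (65% lane-miles + 35% residents): Summit Pavilion 0.2729; Riverside Plaza 0.1728; Winslow Bridge 0.0560; Redwood Corridor 0.1151; Valley Terminal 0.2927; North Interchange 0.0904.
Raw shares: Summit Pavilion 6,085.91; Riverside Plaza 3,854.15; Winslow Bridge 1,249.02; Redwood Corridor 2,567.13; Valley Terminal 6,527.03; North Interchange 2,016.77.
Rounded to nearest $10: Summit Pavilion $6,090; Riverside Plaza $3,850; Winslow Bridge $1,250; Redwood Corridor $2,570; Valley Terminal $6,530; North Interchange $2,020. Sum = $22,310.
Difference $22,300 − $22,310 = −$10 applied to largest allocation (Valley Terminal): Valley Terminal becomes $6,520.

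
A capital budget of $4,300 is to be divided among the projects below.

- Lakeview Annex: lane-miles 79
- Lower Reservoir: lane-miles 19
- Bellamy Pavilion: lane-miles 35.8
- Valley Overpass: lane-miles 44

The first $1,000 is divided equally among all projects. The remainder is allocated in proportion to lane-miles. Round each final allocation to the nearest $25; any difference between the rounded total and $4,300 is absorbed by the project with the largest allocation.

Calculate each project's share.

Lakeview Annex: $1,700 · Lower Reservoir: $600 · Bellamy Pavilion: $925 · Valley Overpass: $1,075

$1,000 shared equally gives $250 per project.
Remainder $3,300 by lane-miles (total 177.8): Lakeview Annex 1,466.25 → $1,475; Lower Reservoir 352.64 → $350; Bellamy Pavilion 664.45 → $675; Valley Overpass 816.65 → $825.
Rounding difference −$25 on remainder applied to Lakeview Annex.
Totals: Lakeview Annex $250 + $1,450 = $1,700; Lower Reservoir $250 + $350 = $600; Bellamy Pavilion $250 + $675 = $925; Valley Overpass $250 + $825 = $1,075.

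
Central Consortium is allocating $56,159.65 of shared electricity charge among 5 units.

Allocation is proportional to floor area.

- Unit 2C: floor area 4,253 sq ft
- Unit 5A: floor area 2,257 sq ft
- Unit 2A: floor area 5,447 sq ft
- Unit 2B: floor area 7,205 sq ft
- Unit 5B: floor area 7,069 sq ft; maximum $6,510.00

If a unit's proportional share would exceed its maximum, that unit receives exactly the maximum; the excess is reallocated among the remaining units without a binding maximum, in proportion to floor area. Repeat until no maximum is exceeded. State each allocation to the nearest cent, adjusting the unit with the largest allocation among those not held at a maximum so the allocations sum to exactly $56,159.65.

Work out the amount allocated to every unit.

Sum of floor area: 26,231.
Proportional shares (ignoring caps): Unit 2C 9,105.5237; Unit 5A 4,832.1578; Unit 2A 11,661.8357; Unit 2B 15,425.6520; Unit 5B 15,134.4808.
Capped: Unit 5B ($6,510.00); balance $49,649.65 reallocated over remaining floor area 19,162.
Shares after redistribution: Unit 2C 11,019.7245 → $11,019.72; Unit 5A 5,847.9939 → $5,847.99; Unit 2A 14,113.4351 → $14,113.44; Unit 2B 18,668.4964 → $18,668.50.

Unit 2C: $11,019.72 | Unit 5A: $5,847.99 | Unit 2A: $14,113.44 | Unit 2B: $18,668.50 | Unit 5B: $6,510.00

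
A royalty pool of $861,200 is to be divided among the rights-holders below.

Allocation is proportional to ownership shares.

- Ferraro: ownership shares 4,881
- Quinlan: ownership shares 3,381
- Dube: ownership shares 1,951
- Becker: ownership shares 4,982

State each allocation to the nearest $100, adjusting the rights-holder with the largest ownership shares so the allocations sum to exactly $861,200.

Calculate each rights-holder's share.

Total ownership shares = 4,881 + 3,381 + 1,951 + 4,982 = 15,195.
Proportional shares: Ferraro 276,638.18; Quinlan 191,623.38; Dube 110,575.93; Becker 282,362.51.
Rounded to nearest $100: Ferraro $276,600; Quinlan $191,600; Dube $110,600; Becker $282,400. Sum = $861,200.
Sum already equals the total — no adjustment.

Ferraro: $276,600 · Quinlan: $191,600 · Dube: $110,600 · Becker: $282,400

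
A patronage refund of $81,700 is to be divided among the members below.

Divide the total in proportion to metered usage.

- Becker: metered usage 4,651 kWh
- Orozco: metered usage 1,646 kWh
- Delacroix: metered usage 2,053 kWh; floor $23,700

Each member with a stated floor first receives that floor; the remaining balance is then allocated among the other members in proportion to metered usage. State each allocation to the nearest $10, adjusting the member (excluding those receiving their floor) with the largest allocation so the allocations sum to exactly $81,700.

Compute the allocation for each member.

Minimums first: Delacroix $23,700. Residual $58,000.
Residual split over remaining metered usage 6,297: Becker 42,839.13 → $42,840; Orozco 15,160.87 → $15,160.

Becker: $42,840; Orozco: $15,160; Delacroix: $23,700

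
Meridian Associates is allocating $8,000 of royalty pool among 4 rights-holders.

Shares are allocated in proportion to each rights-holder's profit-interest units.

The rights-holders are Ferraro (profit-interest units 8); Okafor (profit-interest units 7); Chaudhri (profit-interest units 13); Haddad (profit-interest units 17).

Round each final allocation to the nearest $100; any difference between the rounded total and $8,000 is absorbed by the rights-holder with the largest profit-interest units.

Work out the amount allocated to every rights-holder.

Ferraro: $1,400 · Okafor: $1,200 · Chaudhri: $2,300 · Haddad: $3,100

Combined profit-interest units = 8 + 7 + 13 + 17 = 45.
Pro-rata amounts: Ferraro 1,422.22; Okafor 1,244.44; Chaudhri 2,311.11; Haddad 3,022.22.
At nearest $100: Ferraro $1,400; Okafor $1,200; Chaudhri $2,300; Haddad $3,000. Sum = $7,900.
Difference $8,000 − $7,900 = +$100 applied to largest profit-interest units (Haddad): Haddad becomes $3,100.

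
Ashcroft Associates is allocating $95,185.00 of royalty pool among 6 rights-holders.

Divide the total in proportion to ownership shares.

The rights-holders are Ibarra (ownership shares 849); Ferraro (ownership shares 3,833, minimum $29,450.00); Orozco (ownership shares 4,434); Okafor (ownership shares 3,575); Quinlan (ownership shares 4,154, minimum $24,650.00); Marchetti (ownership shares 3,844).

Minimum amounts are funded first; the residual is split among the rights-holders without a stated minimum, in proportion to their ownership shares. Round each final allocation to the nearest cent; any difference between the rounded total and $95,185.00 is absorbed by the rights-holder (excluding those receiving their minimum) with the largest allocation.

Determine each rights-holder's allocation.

Fund the minimums — Ferraro $29,450.00; Quinlan $24,650.00. Residual $41,085.00.
Residual split over remaining ownership shares 12,702: Ibarra 2,746.1160 → $2,746.12; Orozco 14,341.9060 → $14,341.91; Okafor 11,563.4447 → $11,563.44; Marchetti 12,433.5333 → $12,433.53.

Ibarra: $2,746.12 · Ferraro: $29,450.00 · Orozco: $14,341.91 · Okafor: $11,563.44 · Quinlan: $24,650.00 · Marchetti: $12,433.53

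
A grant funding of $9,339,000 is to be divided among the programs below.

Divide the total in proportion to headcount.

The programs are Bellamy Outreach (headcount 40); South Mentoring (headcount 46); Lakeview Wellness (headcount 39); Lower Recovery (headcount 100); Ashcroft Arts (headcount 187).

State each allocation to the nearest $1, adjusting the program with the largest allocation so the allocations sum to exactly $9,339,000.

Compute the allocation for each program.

Bellamy Outreach: $906,699; South Mentoring: $1,042,704; Lakeview Wellness: $884,032; Lower Recovery: $2,266,748; Ashcroft Arts: $4,238,817

Headcount total: 412.
Unrounded shares: Bellamy Outreach 40/412 × $9,339,000 = 906,699.03; South Mentoring 46/412 × $9,339,000 = 1,042,703.88; Lakeview Wellness 39/412 × $9,339,000 = 884,031.55; Lower Recovery 100/412 × $9,339,000 = 2,266,747.57; Ashcroft Arts 187/412 × $9,339,000 = 4,238,817.96.
After rounding ($1): Bellamy Outreach $906,699; South Mentoring $1,042,704; Lakeview Wellness $884,032; Lower Recovery $2,266,748; Ashcroft Arts $4,238,818. Sum = $9,339,001.
Difference $9,339,000 − $9,339,001 = −$1 applied to largest allocation (Ashcroft Arts): Ashcroft Arts becomes $4,238,817.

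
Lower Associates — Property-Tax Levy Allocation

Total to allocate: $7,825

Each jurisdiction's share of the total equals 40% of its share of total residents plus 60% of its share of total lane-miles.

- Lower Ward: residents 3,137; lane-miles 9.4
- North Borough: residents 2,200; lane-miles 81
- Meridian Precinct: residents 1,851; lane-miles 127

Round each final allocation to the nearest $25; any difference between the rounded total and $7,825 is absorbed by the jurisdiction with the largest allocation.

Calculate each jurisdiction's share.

Lower Ward: $1,575 · North Borough: $2,700 · Meridian Precinct: $3,550

Residents total 7,188; lane-miles total 217.4.
Composite weights (40% residents + 60% lane-miles): Lower Ward 0.2005; North Borough 0.3460; Meridian Precinct 0.4535.
Pro-rata amounts: Lower Ward 1,569.00; North Borough 2,707.27; Meridian Precinct 3,548.72.
After rounding ($25): Lower Ward $1,575; North Borough $2,700; Meridian Precinct $3,550. Sum = $7,825.
No rounding difference to absorb.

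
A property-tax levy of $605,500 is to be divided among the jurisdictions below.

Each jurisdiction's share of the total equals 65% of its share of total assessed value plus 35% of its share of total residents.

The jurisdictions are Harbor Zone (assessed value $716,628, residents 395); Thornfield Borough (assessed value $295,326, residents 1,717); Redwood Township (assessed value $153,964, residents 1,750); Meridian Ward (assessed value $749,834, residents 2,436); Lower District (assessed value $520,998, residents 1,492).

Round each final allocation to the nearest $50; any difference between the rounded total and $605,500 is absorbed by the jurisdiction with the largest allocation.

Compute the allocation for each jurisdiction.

Harbor Zone: $126,500 · Thornfield Borough: $94,400 · Redwood Township: $72,500 · Meridian Ward: $187,350 · Lower District: $124,750

Assessed value total 2,436,750; residents total 7,790.
Combined weights (65% assessed value + 35% residents): Harbor Zone 0.2089; Thornfield Borough 0.1559; Redwood Township 0.1197; Meridian Ward 0.3095; Lower District 0.2060.
Unrounded shares: Harbor Zone 126,493.03; Thornfield Borough 94,410.54; Redwood Township 72,476.02; Meridian Ward 187,381.23; Lower District 124,739.19.
At nearest $50: Harbor Zone $126,500; Thornfield Borough $94,400; Redwood Township $72,500; Meridian Ward $187,400; Lower District $124,750. Sum = $605,550.
Difference $605,500 − $605,550 = −$50 applied to largest allocation (Meridian Ward): Meridian Ward becomes $187,350.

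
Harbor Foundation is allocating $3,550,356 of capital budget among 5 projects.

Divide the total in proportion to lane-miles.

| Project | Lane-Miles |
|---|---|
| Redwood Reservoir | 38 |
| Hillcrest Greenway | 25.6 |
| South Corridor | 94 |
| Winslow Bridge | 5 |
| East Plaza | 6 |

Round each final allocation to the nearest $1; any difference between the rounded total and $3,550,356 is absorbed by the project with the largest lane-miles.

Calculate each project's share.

Sum of lane-miles: 38 + 25.6 + 94 + 5 + 6 = 168.6.
Pro-rata amounts: Redwood Reservoir 800,198.86; Hillcrest Greenway 539,081.34; South Corridor 1,979,439.29; Winslow Bridge 105,289.32; East Plaza 126,347.19.
Rounded to nearest $1: Redwood Reservoir $800,199; Hillcrest Greenway $539,081; South Corridor $1,979,439; Winslow Bridge $105,289; East Plaza $126,347. Sum = $3,550,355.
Difference $3,550,356 − $3,550,355 = +$1 applied to largest lane-miles (South Corridor): South Corridor becomes $1,979,440.

Redwood Reservoir: $800,199 · Hillcrest Greenway: $539,081 · South Corridor: $1,979,440 · Winslow Bridge: $105,289 · East Plaza: $126,347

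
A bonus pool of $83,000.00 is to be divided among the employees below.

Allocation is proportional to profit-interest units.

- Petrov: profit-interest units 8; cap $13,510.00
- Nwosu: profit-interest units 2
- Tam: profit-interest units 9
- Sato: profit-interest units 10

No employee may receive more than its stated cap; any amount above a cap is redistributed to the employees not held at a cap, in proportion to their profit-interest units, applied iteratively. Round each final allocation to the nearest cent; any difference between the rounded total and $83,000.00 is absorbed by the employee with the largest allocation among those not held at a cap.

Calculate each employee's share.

Sum of profit-interest units: 29.
Pro-rata shares before constraints: Petrov 22,896.5517; Nwosu 5,724.1379; Tam 25,758.6207; Sato 28,620.6897.
Cap binds for Petrov ($13,510.00); remaining pool $69,490.00 reallocated over remaining profit-interest units 21.
Redistributed shares: Nwosu 6,618.0952 → $6,618.10; Tam 29,781.4286 → $29,781.43; Sato 33,090.4762 → $33,090.48.
Rounding difference −$0.01 applied to Sato → $33,090.47.

Petrov: $13,510.00 · Nwosu: $6,618.10 · Tam: $29,781.43 · Sato: $33,090.47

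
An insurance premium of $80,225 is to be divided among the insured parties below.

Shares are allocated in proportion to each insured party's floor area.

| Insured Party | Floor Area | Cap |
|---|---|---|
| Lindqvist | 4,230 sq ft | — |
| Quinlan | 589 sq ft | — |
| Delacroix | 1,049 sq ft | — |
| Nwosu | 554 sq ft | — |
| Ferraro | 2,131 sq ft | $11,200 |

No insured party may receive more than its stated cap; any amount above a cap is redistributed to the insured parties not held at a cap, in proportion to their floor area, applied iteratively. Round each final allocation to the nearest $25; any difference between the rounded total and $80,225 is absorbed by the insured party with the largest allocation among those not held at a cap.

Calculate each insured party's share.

Sum of floor area: 8,553.
Unconstrained shares: Lindqvist 39,676.34; Quinlan 5,524.67; Delacroix 9,839.36; Nwosu 5,196.38; Ferraro 19,988.25.
Capped: Ferraro ($11,200); residual $69,025 reallocated over remaining floor area 6,422.
Remaining shares: Lindqvist 45,464.93 → $45,475; Quinlan 6,330.70 → $6,325; Delacroix 11,274.87 → $11,275; Nwosu 5,954.51 → $5,950.

Lindqvist: $45,475 | Quinlan: $6,325 | Delacroix: $11,275 | Nwosu: $5,950 | Ferraro: $11,200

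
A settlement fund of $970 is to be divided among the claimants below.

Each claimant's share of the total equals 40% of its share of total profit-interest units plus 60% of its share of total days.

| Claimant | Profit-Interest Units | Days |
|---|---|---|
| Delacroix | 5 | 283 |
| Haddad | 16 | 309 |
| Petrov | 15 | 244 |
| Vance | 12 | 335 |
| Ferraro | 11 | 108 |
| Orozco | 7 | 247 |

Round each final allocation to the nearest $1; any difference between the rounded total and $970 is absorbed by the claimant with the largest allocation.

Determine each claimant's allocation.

Profit-interest units total 66; days total 1,526.
Composite weights (40% profit-interest units + 60% days): Delacroix 0.1416; Haddad 0.2185; Petrov 0.1868; Vance 0.2044; Ferraro 0.1091; Orozco 0.1395.
Unrounded shares: Delacroix 137.33; Haddad 211.91; Petrov 181.24; Vance 198.31; Ferraro 105.86; Orozco 135.35.
After rounding ($1): Delacroix $137; Haddad $212; Petrov $181; Vance $198; Ferraro $106; Orozco $135. Sum = $969.
Difference $970 − $969 = +$1 applied to largest allocation (Haddad): Haddad becomes $213.

Delacroix: $137 | Haddad: $213 | Petrov: $181 | Vance: $198 | Ferraro: $106 | Orozco: $135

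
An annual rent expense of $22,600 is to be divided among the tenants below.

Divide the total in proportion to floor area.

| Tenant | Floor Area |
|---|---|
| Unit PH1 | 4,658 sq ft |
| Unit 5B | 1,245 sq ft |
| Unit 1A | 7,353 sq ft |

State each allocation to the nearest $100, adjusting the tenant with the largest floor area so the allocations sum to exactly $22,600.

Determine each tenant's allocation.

Unit PH1: $7,900 · Unit 5B: $2,100 · Unit 1A: $12,600

Total floor area = 13,256.
Unrounded shares: Unit PH1 4,658/13,256 × $22,600 = 7,941.37; Unit 5B 1,245/13,256 × $22,600 = 2,122.59; Unit 1A 7,353/13,256 × $22,600 = 12,536.04.
After rounding ($100): Unit PH1 $7,900; Unit 5B $2,100; Unit 1A $12,500. Sum = $22,500.
Difference $22,600 − $22,500 = +$100 applied to largest floor area (Unit 1A): Unit 1A becomes $12,600.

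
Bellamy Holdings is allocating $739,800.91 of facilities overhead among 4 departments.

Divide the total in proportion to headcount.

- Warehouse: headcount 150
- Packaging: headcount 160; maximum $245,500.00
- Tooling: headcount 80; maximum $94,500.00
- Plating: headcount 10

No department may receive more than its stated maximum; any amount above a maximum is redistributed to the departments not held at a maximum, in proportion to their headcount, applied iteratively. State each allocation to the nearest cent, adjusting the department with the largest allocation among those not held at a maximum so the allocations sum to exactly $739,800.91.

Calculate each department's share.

Total headcount = 400.
Pro-rata shares before constraints: Warehouse 277,425.3412; Packaging 295,920.3640; Tooling 147,960.1820; Plating 18,495.0228.
Held at cap: Packaging ($245,500.00), Tooling ($94,500.00); balance $399,800.91 reallocated over remaining headcount 160.
Remaining shares: Warehouse 374,813.3531 → $374,813.35; Plating 24,987.5569 → $24,987.56.

Warehouse: $374,813.35 · Packaging: $245,500.00 · Tooling: $94,500.00 · Plating: $24,987.56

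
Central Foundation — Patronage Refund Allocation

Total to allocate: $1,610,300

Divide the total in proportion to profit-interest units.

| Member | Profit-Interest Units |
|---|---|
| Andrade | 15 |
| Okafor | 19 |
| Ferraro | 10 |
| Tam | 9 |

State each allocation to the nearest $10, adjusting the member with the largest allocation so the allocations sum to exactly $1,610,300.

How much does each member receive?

Sum of profit-interest units: 53.
Unrounded shares: Andrade 15/53 × $1,610,300 = 455,745.28; Okafor 19/53 × $1,610,300 = 577,277.36; Ferraro 10/53 × $1,610,300 = 303,830.19; Tam 9/53 × $1,610,300 = 273,447.17.
Rounded to nearest $10: Andrade $455,750; Okafor $577,280; Ferraro $303,830; Tam $273,450. Sum = $1,610,310.
Difference $1,610,300 − $1,610,310 = −$10 applied to largest allocation (Okafor): Okafor becomes $577,270.

Andrade: $455,750 | Okafor: $577,270 | Ferraro: $303,830 | Tam: $273,450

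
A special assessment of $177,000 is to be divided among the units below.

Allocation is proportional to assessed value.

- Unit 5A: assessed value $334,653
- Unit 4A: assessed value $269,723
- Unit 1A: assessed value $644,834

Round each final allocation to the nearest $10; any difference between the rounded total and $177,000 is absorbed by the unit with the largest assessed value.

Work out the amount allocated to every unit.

Sum of assessed value: 1,249,210.
Proportional shares: Unit 5A 334,653/1,249,210 × $177,000 = 47,416.83; Unit 4A 269,723/1,249,210 × $177,000 = 38,216.93; Unit 1A 644,834/1,249,210 × $177,000 = 91,366.24.
After rounding ($10): Unit 5A $47,420; Unit 4A $38,220; Unit 1A $91,370. Sum = $177,010.
Difference $177,000 − $177,010 = −$10 applied to largest assessed value (Unit 1A): Unit 1A becomes $91,360.

Unit 5A: $47,420 | Unit 4A: $38,220 | Unit 1A: $91,360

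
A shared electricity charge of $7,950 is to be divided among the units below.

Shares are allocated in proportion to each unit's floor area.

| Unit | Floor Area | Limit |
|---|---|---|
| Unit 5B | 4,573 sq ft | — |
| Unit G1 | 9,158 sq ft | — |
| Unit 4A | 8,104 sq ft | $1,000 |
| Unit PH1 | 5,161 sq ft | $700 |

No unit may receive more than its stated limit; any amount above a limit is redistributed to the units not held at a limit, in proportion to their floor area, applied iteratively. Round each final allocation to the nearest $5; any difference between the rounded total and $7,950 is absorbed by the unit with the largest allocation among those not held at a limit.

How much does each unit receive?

Floor area total: 26,996.
Unconstrained shares: Unit 5B 1,346.69; Unit G1 2,696.92; Unit 4A 2,386.53; Unit PH1 1,519.85.
Held at cap: Unit 4A ($1,000), Unit PH1 ($700); remaining pool $6,250 reallocated over remaining floor area 13,731.
Remaining shares: Unit 5B 2,081.51 → $2,080; Unit G1 4,168.49 → $4,170.

Unit 5B: $2,080 | Unit G1: $4,170 | Unit 4A: $1,000 | Unit PH1: $700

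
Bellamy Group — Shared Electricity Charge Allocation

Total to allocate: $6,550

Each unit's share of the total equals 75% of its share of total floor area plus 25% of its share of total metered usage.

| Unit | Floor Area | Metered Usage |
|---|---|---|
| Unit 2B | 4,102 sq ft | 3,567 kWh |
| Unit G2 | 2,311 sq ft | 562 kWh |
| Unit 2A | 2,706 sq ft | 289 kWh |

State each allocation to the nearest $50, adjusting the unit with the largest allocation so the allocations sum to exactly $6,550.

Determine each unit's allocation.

Totals — floor area 9,119, metered usage 4,418.
Blended shares (75% floor area + 25% metered usage): Unit 2B 0.5392; Unit G2 0.2219; Unit 2A 0.2389.
Proportional shares: Unit 2B 3,531.87; Unit G2 1,453.26; Unit 2A 1,564.87.
Rounded to nearest $50: Unit 2B $3,550; Unit G2 $1,450; Unit 2A $1,550. Sum = $6,550.
No rounding difference to absorb.

Unit 2B: $3,550 · Unit G2: $1,450 · Unit 2A: $1,550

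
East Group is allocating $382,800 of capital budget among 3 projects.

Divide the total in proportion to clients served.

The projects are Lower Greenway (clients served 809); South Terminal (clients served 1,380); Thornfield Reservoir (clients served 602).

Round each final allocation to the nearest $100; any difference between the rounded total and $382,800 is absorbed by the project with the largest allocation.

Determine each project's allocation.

Lower Greenway: $111,000 · South Terminal: $189,200 · Thornfield Reservoir: $82,600

Combined clients served = 2,791.
Unrounded shares: Lower Greenway 809/2,791 × $382,800 = 110,958.51; South Terminal 1,380/2,791 × $382,800 = 189,274.10; Thornfield Reservoir 602/2,791 × $382,800 = 82,567.40.
After rounding ($100): Lower Greenway $111,000; South Terminal $189,300; Thornfield Reservoir $82,600. Sum = $382,900.
Difference $382,800 − $382,900 = −$100 applied to largest allocation (South Terminal): South Terminal becomes $189,200.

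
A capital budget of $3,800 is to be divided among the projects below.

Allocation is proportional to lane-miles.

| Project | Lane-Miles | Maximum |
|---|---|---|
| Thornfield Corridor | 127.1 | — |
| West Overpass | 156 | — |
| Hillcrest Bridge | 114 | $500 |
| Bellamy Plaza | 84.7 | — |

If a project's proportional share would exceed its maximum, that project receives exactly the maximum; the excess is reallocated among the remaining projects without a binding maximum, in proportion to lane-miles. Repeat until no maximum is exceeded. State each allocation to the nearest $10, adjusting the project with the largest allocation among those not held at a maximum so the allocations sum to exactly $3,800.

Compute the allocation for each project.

Lane-miles total: 481.8.
Proportional shares (ignoring caps): Thornfield Corridor 1,002.45; West Overpass 1,230.39; Hillcrest Bridge 899.13; Bellamy Plaza 668.04.
Held at cap: Hillcrest Bridge ($500); balance $3,300 reallocated over remaining lane-miles 367.8.
Redistributed shares: Thornfield Corridor 1,140.38 → $1,140; West Overpass 1,399.67 → $1,400; Bellamy Plaza 759.95 → $760.

Thornfield Corridor: $1,140 · West Overpass: $1,400 · Hillcrest Bridge: $500 · Bellamy Plaza: $760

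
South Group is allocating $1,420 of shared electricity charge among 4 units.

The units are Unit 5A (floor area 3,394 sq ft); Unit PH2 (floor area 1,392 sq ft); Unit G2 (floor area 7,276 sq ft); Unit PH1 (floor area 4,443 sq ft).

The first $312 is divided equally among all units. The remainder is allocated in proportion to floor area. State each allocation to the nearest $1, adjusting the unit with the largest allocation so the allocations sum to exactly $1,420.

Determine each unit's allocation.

First tranche $312 split equally: $78 each.
Remainder $1,108 by floor area (total 16,505): Unit 5A 227.84 → $228; Unit PH2 93.45 → $93; Unit G2 488.45 → $488; Unit PH1 298.26 → $298.
Rounding difference +$1 on remainder applied to Unit G2.
Totals: Unit 5A $78 + $228 = $306; Unit PH2 $78 + $93 = $171; Unit G2 $78 + $489 = $567; Unit PH1 $78 + $298 = $376.

Unit 5A: $306 · Unit PH2: $171 · Unit G2: $567 · Unit PH1: $376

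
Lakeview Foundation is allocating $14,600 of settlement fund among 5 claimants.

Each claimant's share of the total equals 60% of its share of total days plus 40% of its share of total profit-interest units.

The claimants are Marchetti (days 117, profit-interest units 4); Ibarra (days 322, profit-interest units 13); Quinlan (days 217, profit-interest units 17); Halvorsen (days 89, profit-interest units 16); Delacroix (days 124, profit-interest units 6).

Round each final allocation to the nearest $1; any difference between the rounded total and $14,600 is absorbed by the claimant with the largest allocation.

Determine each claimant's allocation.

Marchetti: $1,597 | Ibarra: $4,601 | Quinlan: $3,960 | Halvorsen: $2,566 | Delacroix: $1,876

Days total 869; profit-interest units total 56.
Composite weights (60% days + 40% profit-interest units): Marchetti 0.1094; Ibarra 0.3152; Quinlan 0.2713; Halvorsen 0.1757; Delacroix 0.1285.
Raw shares: Marchetti 1,596.57; Ibarra 4,601.65; Quinlan 3,960.34; Halvorsen 2,565.74; Delacroix 1,875.70.
Rounded to nearest $1: Marchetti $1,597; Ibarra $4,602; Quinlan $3,960; Halvorsen $2,566; Delacroix $1,876. Sum = $14,601.
Difference $14,600 − $14,601 = −$1 applied to largest allocation (Ibarra): Ibarra becomes $4,601.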